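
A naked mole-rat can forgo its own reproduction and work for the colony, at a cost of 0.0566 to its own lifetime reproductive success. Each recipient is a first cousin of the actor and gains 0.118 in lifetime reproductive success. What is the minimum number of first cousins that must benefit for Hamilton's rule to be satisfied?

4

r to a first cousin = 1/8 (first cousins share one grandparent pair — two paths of length 4: r = 2·(1/2)^4 = 1/8).
Hamilton's rule: n·r·B > C  ⇒  n > C/(r·B) = 0.0566/(0.125·0.118) = 3.837.
The smallest integer exceeding 3.837 is 4.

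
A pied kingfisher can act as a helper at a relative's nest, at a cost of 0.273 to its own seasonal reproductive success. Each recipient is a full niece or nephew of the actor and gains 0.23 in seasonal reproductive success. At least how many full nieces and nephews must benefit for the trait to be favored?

5

r to a full niece or nephew = 0.25 (full aunt/uncle↔niece/nephew: two paths of length 3 through the shared grandparent pair: r = 2·(1/2)^3 = 1/4).
Hamilton's rule: n·r·B > C  ⇒  n > C/(r·B) = 0.273/(0.25·0.23) = 4.748.
The smallest integer exceeding 4.748 is 5.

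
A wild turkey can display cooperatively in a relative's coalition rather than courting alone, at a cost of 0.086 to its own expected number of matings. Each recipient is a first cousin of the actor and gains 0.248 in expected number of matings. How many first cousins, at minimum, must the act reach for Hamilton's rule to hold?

3

r to a first cousin = 0.125 (first cousins share one grandparent pair — two paths of length 4: r = 2·(1/2)^4 = 1/8).
Hamilton's rule: n·r·B > C  ⇒  n > C/(r·B) = 0.086/(0.125·0.248) = 2.774.
The smallest integer exceeding 2.774 is 3.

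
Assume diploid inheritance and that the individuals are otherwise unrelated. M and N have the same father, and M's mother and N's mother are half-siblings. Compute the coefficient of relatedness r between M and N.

0.3125

Relatedness sums over independent paths through distinct common ancestors.
M and N are related in two ways: half-sibs through their shared father (r = 1/4) and half first cousins through their mothers (r = 1/16).
r = 1/4 + 1/16 = 5/16 = 0.3125.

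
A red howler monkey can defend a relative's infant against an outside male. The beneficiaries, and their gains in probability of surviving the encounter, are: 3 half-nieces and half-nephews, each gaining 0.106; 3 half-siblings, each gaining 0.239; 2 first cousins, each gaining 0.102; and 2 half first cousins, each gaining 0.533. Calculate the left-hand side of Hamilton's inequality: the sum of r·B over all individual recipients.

0.311125

r to a half-niece or half-nephew = 1/8 (half-aunt/uncle↔niece/nephew: one path of length 3: r = (1/2)^3 = 1/8).
r to a half-sibling = 1/4 (half-sibs share one parent — one path of length 2: r = (1/2)^2 = 1/4).
r to a first cousin = 1/8 (first cousins share one grandparent pair — two paths of length 4: r = 2·(1/2)^4 = 1/8).
r to a half first cousin = 0.0625 (half first cousins share one grandparent — one path of length 4: r = (1/2)^4 = 1/16).
Summing one r·B term per recipient: 3·0.125·0.106 + 3·0.25·0.239 + 2·0.125·0.102 + 2·0.0625·0.533 = 0.311125.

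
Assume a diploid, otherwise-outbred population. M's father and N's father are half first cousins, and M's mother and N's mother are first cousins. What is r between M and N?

Wright's path rule: contributions from independent ancestry routes add.
M and N are related in two ways: half second cousins through their fathers (r = 1/64) and second cousins through their mothers (r = 1/32).
r = 1/64 + 1/32 = 0.046875.

0.046875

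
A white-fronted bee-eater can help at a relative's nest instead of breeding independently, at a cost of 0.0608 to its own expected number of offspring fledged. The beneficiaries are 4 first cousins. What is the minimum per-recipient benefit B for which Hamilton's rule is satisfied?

r to a first cousin = 1/8 (first cousins share one grandparent pair — two paths of length 4: r = 2·(1/2)^4 = 1/8).
Hamilton's rule with n recipients of equal r: n·r·B > C, so B > C/(n·r) = 0.0608/(4·0.125) = 0.1216.

0.1216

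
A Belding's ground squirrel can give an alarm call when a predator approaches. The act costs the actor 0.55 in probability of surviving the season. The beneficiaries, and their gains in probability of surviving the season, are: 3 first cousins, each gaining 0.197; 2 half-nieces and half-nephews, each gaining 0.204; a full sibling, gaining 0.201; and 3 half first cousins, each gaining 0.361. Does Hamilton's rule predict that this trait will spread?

No

Hamilton's rule: the trait is favored when the sum of r·B over every recipient exceeds the actor's cost C.
r to a first cousin = 1/8 (first cousins share one grandparent pair — two paths of length 4: r = 2·(1/2)^4 = 1/8).
r to a half-niece or half-nephew = 0.125 (half-aunt/uncle↔niece/nephew: one path of length 3: r = (1/2)^3 = 1/8).
r to a full sibling = 0.5 (full sibs share both parents — two paths of length 2: r = 2·(1/2)^2 = 1/2).
r to a half first cousin = 1/16 (half first cousins share one grandparent — one path of length 4: r = (1/2)^4 = 1/16).
Summing one r·B term per recipient: 3·0.125·0.197 + 2·0.125·0.204 + 1·0.5·0.201 + 3·0.0625·0.361 = 0.2930625.
0.2930625 < 0.55: the indirect benefit is less than the cost.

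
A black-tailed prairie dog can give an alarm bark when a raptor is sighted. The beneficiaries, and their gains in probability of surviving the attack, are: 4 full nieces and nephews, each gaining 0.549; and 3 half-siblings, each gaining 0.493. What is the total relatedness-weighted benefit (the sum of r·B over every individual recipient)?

r to a full niece or nephew = 1/4 (full aunt/uncle↔niece/nephew: two paths of length 3 through the shared grandparent pair: r = 2·(1/2)^3 = 1/4).
r to a half-sibling = 0.25 (half-sibs share one parent — one path of length 2: r = (1/2)^2 = 1/4).
Summing one r·B term per recipient: 4·0.25·0.549 + 3·0.25·0.493 = 0.91875.

0.91875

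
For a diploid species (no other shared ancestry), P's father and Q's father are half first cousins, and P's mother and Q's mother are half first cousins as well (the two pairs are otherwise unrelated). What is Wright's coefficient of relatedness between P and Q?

Relatedness sums over independent paths through distinct common ancestors.
P and Q are related in two ways: half second cousins through their fathers (r = 1/64) and half second cousins through their mothers (r = 1/64).
r = 1/64 + 1/64 = 0.03125.

0.03125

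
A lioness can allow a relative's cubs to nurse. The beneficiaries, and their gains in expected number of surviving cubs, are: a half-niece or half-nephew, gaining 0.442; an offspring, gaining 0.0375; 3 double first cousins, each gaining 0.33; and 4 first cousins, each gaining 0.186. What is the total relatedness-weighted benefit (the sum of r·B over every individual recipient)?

r to a half-niece or half-nephew = 0.125 (half-aunt/uncle↔niece/nephew: one path of length 3: r = (1/2)^3 = 1/8).
r to an offspring = 0.5 (one parent–offspring link: r = (1/2)^1 = 1/2).
r to a double first cousin = 0.25 (double first cousins share both grandparent pairs — four paths of length 4: r = 4·(1/2)^4 = 1/4).
r to a first cousin = 1/8 (first cousins share one grandparent pair — two paths of length 4: r = 2·(1/2)^4 = 1/8).
Summing one r·B term per recipient: 1·0.125·0.442 + 1·0.5·0.0375 + 3·0.25·0.33 + 4·0.125·0.186 = 0.4145.

0.4145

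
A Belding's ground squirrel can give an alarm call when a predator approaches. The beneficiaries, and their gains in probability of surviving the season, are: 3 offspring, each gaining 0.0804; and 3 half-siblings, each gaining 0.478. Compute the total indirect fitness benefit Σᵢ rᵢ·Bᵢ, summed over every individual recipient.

0.4791

r to an offspring = 0.5 (one parent–offspring link: r = (1/2)^1 = 1/2).
r to a half-sibling = 0.25 (half-sibs share one parent — one path of length 2: r = (1/2)^2 = 1/4).
Summing one r·B term per recipient: 3·0.5·0.0804 + 3·0.25·0.478 = 0.4791.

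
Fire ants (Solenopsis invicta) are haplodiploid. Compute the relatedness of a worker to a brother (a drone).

Her haploid brother carries none of their father's genes and a random half of their mother's genome; that half matches the maternal half of her own genome with probability 1/2: r = 1/2 · 1/2 = 1/4.

0.25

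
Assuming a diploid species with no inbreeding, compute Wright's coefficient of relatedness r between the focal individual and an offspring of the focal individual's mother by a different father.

0.25

Each parent–offspring link contributes a factor of 1/2, and independent paths through distinct common ancestors add.
Half-sibs share one parent — one path of length 2: r = (1/2)^2 = 1/4.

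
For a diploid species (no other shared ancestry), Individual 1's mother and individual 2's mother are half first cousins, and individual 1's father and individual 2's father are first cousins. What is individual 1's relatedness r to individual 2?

With two independent routes of shared ancestry, r is the sum of the two contributions.
Individual 1 and individual 2 are related in two ways: half second cousins through their mothers (r = 1/64) and second cousins through their fathers (r = 1/32).
r = 1/64 + 1/32 = 3/64 = 0.046875.

0.046875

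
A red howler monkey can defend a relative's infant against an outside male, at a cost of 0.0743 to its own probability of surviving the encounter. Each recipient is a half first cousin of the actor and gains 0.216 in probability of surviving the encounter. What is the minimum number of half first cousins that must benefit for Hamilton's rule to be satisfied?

r to a half first cousin = 0.0625 (half first cousins share one grandparent — one path of length 4: r = (1/2)^4 = 1/16).
Hamilton's rule: n·r·B > C  ⇒  n > C/(r·B) = 0.0743/(0.0625·0.216) = 5.504.
The smallest integer exceeding 5.504 is 6.

6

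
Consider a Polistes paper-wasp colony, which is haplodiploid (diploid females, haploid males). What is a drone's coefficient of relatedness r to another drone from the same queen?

Haploid brothers each carry a random half of the queen's diploid genome, so on average they share half: r = 1/2.

0.5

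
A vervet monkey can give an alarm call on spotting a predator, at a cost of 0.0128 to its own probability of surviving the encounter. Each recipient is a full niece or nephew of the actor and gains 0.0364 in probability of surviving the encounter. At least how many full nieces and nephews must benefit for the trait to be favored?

2

r to a full niece or nephew = 0.25 (full aunt/uncle↔niece/nephew: two paths of length 3 through the shared grandparent pair: r = 2·(1/2)^3 = 1/4).
Hamilton's rule: n·r·B > C  ⇒  n > C/(r·B) = 0.0128/(0.25·0.0364) = 1.407.
The smallest integer exceeding 1.407 is 2.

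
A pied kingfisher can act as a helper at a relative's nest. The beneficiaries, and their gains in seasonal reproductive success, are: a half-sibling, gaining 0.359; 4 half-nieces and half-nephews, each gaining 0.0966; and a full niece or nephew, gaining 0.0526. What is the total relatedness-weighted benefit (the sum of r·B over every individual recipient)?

r to a half-sibling = 1/4 (half-sibs share one parent — one path of length 2: r = (1/2)^2 = 1/4).
r to a half-niece or half-nephew = 0.125 (half-aunt/uncle↔niece/nephew: one path of length 3: r = (1/2)^3 = 1/8).
r to a full niece or nephew = 0.25 (full aunt/uncle↔niece/nephew: two paths of length 3 through the shared grandparent pair: r = 2·(1/2)^3 = 1/4).
Summing one r·B term per recipient: 1·0.25·0.359 + 4·0.125·0.0966 + 1·0.25·0.0526 = 0.1512.

0.1512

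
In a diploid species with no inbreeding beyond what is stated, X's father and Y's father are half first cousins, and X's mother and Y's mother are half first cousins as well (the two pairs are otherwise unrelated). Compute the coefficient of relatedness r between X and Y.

0.03125

Independent pedigree routes through distinct common ancestors add.
X and Y are related in two ways: half second cousins through their fathers (r = 1/64) and half second cousins through their mothers (r = 1/64).
r = 1/64 + 1/64 = 1/32 = 0.03125.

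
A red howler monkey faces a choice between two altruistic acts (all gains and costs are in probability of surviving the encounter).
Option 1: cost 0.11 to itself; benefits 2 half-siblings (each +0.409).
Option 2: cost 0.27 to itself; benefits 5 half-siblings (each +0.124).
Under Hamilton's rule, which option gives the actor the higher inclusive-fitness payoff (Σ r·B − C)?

Option 1: r to a half-sibling = 0.25.
Option 1: Σ r·B − C = (2·0.25·0.409) − 0.11 = 0.0945.
Option 2: r to a half-sibling = 0.25.
Option 2: Σ r·B − C = (5·0.25·0.124) − 0.27 = -0.115.
Option 1 has the higher net inclusive-fitness payoff.

Option 1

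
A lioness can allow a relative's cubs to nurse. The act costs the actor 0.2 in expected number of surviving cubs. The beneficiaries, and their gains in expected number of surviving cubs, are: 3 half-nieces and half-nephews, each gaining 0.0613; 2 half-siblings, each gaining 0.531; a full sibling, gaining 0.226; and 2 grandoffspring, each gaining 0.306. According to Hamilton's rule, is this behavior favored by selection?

Yes

Hamilton's rule: the trait is favored when the sum of r·B over every recipient exceeds the actor's cost C.
r to a half-niece or half-nephew = 0.125 (half-aunt/uncle↔niece/nephew: one path of length 3: r = (1/2)^3 = 1/8).
r to a half-sibling = 1/4 (half-sibs share one parent — one path of length 2: r = (1/2)^2 = 1/4).
r to a full sibling = 1/2 (full sibs share both parents — two paths of length 2: r = 2·(1/2)^2 = 1/2).
r to a grandoffspring = 1/4 (two parent–offspring links: r = (1/2)^2 = 1/4).
Summing one r·B term per recipient: 3·0.125·0.0613 + 2·0.25·0.531 + 1·0.5·0.226 + 2·0.25·0.306 = 0.5544875.
0.5544875 > 0.2: the indirect benefit exceeds the cost.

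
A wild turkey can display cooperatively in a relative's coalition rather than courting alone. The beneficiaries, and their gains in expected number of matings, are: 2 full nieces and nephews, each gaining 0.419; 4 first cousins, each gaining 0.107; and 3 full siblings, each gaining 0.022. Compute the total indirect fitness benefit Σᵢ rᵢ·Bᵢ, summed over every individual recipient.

r to a full niece or nephew = 1/4 (full aunt/uncle↔niece/nephew: two paths of length 3 through the shared grandparent pair: r = 2·(1/2)^3 = 1/4).
r to a first cousin = 1/8 (first cousins share one grandparent pair — two paths of length 4: r = 2·(1/2)^4 = 1/8).
r to a full sibling = 0.5 (full sibs share both parents — two paths of length 2: r = 2·(1/2)^2 = 1/2).
Summing one r·B term per recipient: 2·0.25·0.419 + 4·0.125·0.107 + 3·0.5·0.022 = 0.296.

0.296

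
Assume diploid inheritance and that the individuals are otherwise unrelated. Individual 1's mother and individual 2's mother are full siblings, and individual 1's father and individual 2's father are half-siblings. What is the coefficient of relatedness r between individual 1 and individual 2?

0.1875

With two independent routes of shared ancestry, r is the sum of the two contributions.
Individual 1 and individual 2 are related in two ways: first cousins through their mothers (r = 1/8) and half first cousins through their fathers (r = 1/16).
r = 1/8 + 1/16 = 0.1875.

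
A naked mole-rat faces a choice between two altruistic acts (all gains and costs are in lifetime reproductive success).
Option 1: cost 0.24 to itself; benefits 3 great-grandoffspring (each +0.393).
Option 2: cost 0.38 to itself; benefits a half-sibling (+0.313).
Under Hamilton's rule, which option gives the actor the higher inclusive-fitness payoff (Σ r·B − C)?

Option 1

Option 1: r to a great-grandoffspring = 0.125.
Option 1: Σ r·B − C = (3·0.125·0.393) − 0.24 = -0.092625.
Option 2: r to a half-sibling = 0.25.
Option 2: Σ r·B − C = (1·0.25·0.313) − 0.38 = -0.30175.
Option 1 has the higher net inclusive-fitness payoff.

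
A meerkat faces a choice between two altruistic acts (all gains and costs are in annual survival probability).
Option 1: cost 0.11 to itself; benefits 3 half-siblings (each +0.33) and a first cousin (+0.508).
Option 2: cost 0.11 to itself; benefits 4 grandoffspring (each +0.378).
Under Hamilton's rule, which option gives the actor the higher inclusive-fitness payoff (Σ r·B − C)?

Option 1: r to a half-sibling = 0.25.
Option 1: r to a first cousin = 0.125.
Option 1: Σ r·B − C = (3·0.25·0.33 + 1·0.125·0.508) − 0.11 = 0.201.
Option 2: r to a grandoffspring = 0.25.
Option 2: Σ r·B − C = (4·0.25·0.378) − 0.11 = 0.268.
Option 2 has the higher net inclusive-fitness payoff.

Option 2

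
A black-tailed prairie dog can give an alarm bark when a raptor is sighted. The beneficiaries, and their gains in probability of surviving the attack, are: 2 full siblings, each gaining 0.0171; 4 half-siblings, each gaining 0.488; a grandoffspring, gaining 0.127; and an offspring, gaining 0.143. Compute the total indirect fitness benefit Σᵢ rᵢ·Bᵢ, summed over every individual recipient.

0.60835

r to a full sibling = 0.5 (full sibs share both parents — two paths of length 2: r = 2·(1/2)^2 = 1/2).
r to a half-sibling = 1/4 (half-sibs share one parent — one path of length 2: r = (1/2)^2 = 1/4).
r to a grandoffspring = 1/4 (two parent–offspring links: r = (1/2)^2 = 1/4).
r to an offspring = 0.5 (one parent–offspring link: r = (1/2)^1 = 1/2).
Summing one r·B term per recipient: 2·0.5·0.0171 + 4·0.25·0.488 + 1·0.25·0.127 + 1·0.5·0.143 = 0.60835.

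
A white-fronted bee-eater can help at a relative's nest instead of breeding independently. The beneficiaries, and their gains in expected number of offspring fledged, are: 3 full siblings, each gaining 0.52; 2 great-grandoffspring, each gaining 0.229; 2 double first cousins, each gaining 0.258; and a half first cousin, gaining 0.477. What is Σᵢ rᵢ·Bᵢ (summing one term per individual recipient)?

r to a full sibling = 0.5 (full sibs share both parents — two paths of length 2: r = 2·(1/2)^2 = 1/2).
r to a great-grandoffspring = 0.125 (three parent–offspring links: r = (1/2)^3 = 1/8).
r to a double first cousin = 1/4 (double first cousins share both grandparent pairs — four paths of length 4: r = 4·(1/2)^4 = 1/4).
r to a half first cousin = 0.0625 (half first cousins share one grandparent — one path of length 4: r = (1/2)^4 = 1/16).
Summing one r·B term per recipient: 3·0.5·0.52 + 2·0.125·0.229 + 2·0.25·0.258 + 1·0.0625·0.477 = 0.9960625.

0.9960625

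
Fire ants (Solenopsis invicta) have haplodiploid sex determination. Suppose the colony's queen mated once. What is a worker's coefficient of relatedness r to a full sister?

Haplodiploid full sisters inherit their father's entire haploid genome identically (contributing 1/2) and on average half of their mother's contribution (1/2 · 1/2 = 1/4); r = 1/2 + 1/4 = 3/4.

0.75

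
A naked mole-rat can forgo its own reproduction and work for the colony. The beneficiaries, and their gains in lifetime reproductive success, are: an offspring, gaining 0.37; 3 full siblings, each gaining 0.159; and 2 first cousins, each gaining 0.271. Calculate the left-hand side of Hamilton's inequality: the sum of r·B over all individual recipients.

0.49125

r to an offspring = 1/2 (one parent–offspring link: r = (1/2)^1 = 1/2).
r to a full sibling = 1/2 (full sibs share both parents — two paths of length 2: r = 2·(1/2)^2 = 1/2).
r to a first cousin = 1/8 (first cousins share one grandparent pair — two paths of length 4: r = 2·(1/2)^4 = 1/8).
Summing one r·B term per recipient: 1·0.5·0.37 + 3·0.5·0.159 + 2·0.125·0.271 = 0.49125.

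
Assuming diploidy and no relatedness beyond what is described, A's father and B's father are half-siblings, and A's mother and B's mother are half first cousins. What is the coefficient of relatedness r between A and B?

0.078125

Wright's path rule: contributions from independent ancestry routes add.
A and B are related in two ways: half first cousins through their fathers (r = 1/16) and half second cousins through their mothers (r = 1/64).
r = 1/16 + 1/64 = 0.078125.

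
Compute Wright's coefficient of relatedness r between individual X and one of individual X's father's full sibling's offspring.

Each parent–offspring link contributes a factor of 1/2, and independent paths through distinct common ancestors add.
First cousins share one grandparent pair — two paths of length 4: r = 2·(1/2)^4 = 1/8.

0.125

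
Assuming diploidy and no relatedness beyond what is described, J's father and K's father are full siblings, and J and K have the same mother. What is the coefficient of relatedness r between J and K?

Independent pedigree routes through distinct common ancestors add.
J and K are related in two ways: first cousins through their fathers (r = 1/8) and half-sibs through their shared mother (r = 1/4).
r = 1/8 + 1/4 = 3/8 = 0.375.

0.375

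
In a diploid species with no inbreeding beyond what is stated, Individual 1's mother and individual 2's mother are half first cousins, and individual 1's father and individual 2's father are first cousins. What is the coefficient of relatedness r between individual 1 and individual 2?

With two independent routes of shared ancestry, r is the sum of the two contributions.
Individual 1 and individual 2 are related in two ways: half second cousins through their mothers (r = 1/64) and second cousins through their fathers (r = 1/32).
r = 1/64 + 1/32 = 3/64 = 0.046875.

0.046875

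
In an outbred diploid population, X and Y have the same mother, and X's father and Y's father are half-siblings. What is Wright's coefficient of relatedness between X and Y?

0.3125

Wright's path rule: contributions from independent ancestry routes add.
X and Y are related in two ways: half-sibs through their shared mother (r = 1/4) and half first cousins through their fathers (r = 1/16).
r = 1/4 + 1/16 = 5/16 = 0.3125.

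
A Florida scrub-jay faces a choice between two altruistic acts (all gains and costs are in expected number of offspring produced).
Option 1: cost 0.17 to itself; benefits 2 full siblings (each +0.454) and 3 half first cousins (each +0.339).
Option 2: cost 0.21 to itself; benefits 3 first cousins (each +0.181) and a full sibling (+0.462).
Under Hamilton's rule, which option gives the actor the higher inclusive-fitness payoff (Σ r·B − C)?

Option 1: r to a full sibling = 0.5.
Option 1: r to a half first cousin = 0.0625.
Option 1: Σ r·B − C = (2·0.5·0.454 + 3·0.0625·0.339) − 0.17 = 0.3475625.
Option 2: r to a first cousin = 0.125.
Option 2: r to a full sibling = 0.5.
Option 2: Σ r·B − C = (3·0.125·0.181 + 1·0.5·0.462) − 0.21 = 0.088875.
Option 1 has the higher net inclusive-fitness payoff.

Option 1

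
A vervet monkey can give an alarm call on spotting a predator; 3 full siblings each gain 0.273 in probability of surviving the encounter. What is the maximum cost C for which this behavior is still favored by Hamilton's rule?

r to a full sibling = 0.5 (full sibs share both parents — two paths of length 2: r = 2·(1/2)^2 = 1/2).
Hamilton's rule: n·r·B > C, so the trait is favored while C < n·r·B = 3·0.5·0.273 = 0.4095.

0.4095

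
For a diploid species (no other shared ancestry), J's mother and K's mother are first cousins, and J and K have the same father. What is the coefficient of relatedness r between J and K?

0.28125

With two independent routes of shared ancestry, r is the sum of the two contributions.
J and K are related in two ways: second cousins through their mothers (r = 1/32) and half-sibs through their shared father (r = 1/4).
r = 1/32 + 1/4 = 0.28125.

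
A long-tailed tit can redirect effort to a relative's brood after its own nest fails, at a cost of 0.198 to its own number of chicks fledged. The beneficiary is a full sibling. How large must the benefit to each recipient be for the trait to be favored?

r to a full sibling = 0.5 (full sibs share both parents — two paths of length 2: r = 2·(1/2)^2 = 1/2).
Hamilton's rule with n recipients of equal r: n·r·B > C, so B > C/(n·r) = 0.198/(1·0.5) = 0.396.

0.396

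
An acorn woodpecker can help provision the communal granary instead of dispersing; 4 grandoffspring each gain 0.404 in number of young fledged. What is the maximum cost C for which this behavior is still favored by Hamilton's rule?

r to a grandoffspring = 0.25 (two parent–offspring links: r = (1/2)^2 = 1/4).
Hamilton's rule: n·r·B > C, so the trait is favored while C < n·r·B = 4·0.25·0.404 = 0.404.

0.404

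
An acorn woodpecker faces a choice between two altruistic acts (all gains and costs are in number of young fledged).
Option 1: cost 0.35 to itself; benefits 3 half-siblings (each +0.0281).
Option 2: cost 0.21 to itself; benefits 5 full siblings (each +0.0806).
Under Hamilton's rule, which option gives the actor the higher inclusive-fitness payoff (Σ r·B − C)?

Option 1: r to a half-sibling = 0.25.
Option 1: Σ r·B − C = (3·0.25·0.0281) − 0.35 = -0.328925.
Option 2: r to a full sibling = 0.5.
Option 2: Σ r·B − C = (5·0.5·0.0806) − 0.21 = -0.0085.
Option 2 has the higher net inclusive-fitness payoff.

Option 2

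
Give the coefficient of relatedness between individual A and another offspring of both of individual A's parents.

Each parent–offspring link contributes a factor of 1/2, and independent paths through distinct common ancestors add.
Full sibs share both parents — two paths of length 2: r = 2·(1/2)^2 = 1/2.

0.5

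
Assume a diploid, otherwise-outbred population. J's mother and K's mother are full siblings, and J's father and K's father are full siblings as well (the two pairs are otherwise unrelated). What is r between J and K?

Independent pedigree routes through distinct common ancestors add.
J and K are related in two ways: first cousins through their mothers (r = 1/8) and first cousins through their fathers (r = 1/8) — i.e. double first cousins.
r = 1/8 + 1/8 = 0.25.

0.25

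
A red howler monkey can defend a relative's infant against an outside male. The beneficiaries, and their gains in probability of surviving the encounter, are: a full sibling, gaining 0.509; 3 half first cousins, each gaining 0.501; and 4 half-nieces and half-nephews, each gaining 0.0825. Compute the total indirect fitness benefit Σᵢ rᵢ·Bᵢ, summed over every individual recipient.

r to a full sibling = 0.5 (full sibs share both parents — two paths of length 2: r = 2·(1/2)^2 = 1/2).
r to a half first cousin = 1/16 (half first cousins share one grandparent — one path of length 4: r = (1/2)^4 = 1/16).
r to a half-niece or half-nephew = 0.125 (half-aunt/uncle↔niece/nephew: one path of length 3: r = (1/2)^3 = 1/8).
Summing one r·B term per recipient: 1·0.5·0.509 + 3·0.0625·0.501 + 4·0.125·0.0825 = 0.3896875.

0.3896875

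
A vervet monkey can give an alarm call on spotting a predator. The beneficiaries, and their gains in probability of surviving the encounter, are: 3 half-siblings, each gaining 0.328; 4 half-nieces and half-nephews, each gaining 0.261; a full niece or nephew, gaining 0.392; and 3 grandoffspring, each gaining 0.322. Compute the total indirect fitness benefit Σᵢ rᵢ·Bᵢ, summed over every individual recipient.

r to a half-sibling = 0.25 (half-sibs share one parent — one path of length 2: r = (1/2)^2 = 1/4).
r to a half-niece or half-nephew = 1/8 (half-aunt/uncle↔niece/nephew: one path of length 3: r = (1/2)^3 = 1/8).
r to a full niece or nephew = 0.25 (full aunt/uncle↔niece/nephew: two paths of length 3 through the shared grandparent pair: r = 2·(1/2)^3 = 1/4).
r to a grandoffspring = 0.25 (two parent–offspring links: r = (1/2)^2 = 1/4).
Summing one r·B term per recipient: 3·0.25·0.328 + 4·0.125·0.261 + 1·0.25·0.392 + 3·0.25·0.322 = 0.716.

0.716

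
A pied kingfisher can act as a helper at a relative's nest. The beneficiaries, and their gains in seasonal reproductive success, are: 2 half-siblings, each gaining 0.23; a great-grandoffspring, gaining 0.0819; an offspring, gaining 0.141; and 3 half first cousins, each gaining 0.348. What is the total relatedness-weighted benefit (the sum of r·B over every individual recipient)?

r to a half-sibling = 0.25 (half-sibs share one parent — one path of length 2: r = (1/2)^2 = 1/4).
r to a great-grandoffspring = 0.125 (three parent–offspring links: r = (1/2)^3 = 1/8).
r to an offspring = 1/2 (one parent–offspring link: r = (1/2)^1 = 1/2).
r to a half first cousin = 0.0625 (half first cousins share one grandparent — one path of length 4: r = (1/2)^4 = 1/16).
Summing one r·B term per recipient: 2·0.25·0.23 + 1·0.125·0.0819 + 1·0.5·0.141 + 3·0.0625·0.348 = 0.2609875.

0.2609875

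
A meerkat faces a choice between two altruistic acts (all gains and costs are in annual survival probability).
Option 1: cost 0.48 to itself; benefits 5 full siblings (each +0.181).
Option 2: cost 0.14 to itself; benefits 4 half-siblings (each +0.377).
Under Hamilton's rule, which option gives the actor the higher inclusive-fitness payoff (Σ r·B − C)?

Option 1: r to a full sibling = 0.5.
Option 1: Σ r·B − C = (5·0.5·0.181) − 0.48 = -0.0275.
Option 2: r to a half-sibling = 0.25.
Option 2: Σ r·B − C = (4·0.25·0.377) − 0.14 = 0.237.
Option 2 has the higher net inclusive-fitness payoff.

Option 2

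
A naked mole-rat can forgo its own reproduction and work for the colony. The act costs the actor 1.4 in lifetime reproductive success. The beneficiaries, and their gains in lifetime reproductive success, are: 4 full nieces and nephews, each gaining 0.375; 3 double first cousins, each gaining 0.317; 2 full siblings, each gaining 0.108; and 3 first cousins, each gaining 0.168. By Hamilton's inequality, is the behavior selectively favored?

No

Hamilton's rule: the trait is favored when the sum of r·B over every recipient exceeds the actor's cost C.
r to a full niece or nephew = 0.25 (full aunt/uncle↔niece/nephew: two paths of length 3 through the shared grandparent pair: r = 2·(1/2)^3 = 1/4).
r to a double first cousin = 0.25 (double first cousins share both grandparent pairs — four paths of length 4: r = 4·(1/2)^4 = 1/4).
r to a full sibling = 1/2 (full sibs share both parents — two paths of length 2: r = 2·(1/2)^2 = 1/2).
r to a first cousin = 1/8 (first cousins share one grandparent pair — two paths of length 4: r = 2·(1/2)^4 = 1/8).
Summing one r·B term per recipient: 4·0.25·0.375 + 3·0.25·0.317 + 2·0.5·0.108 + 3·0.125·0.168 = 0.78375.
0.78375 < 1.4: the indirect benefit is less than the cost.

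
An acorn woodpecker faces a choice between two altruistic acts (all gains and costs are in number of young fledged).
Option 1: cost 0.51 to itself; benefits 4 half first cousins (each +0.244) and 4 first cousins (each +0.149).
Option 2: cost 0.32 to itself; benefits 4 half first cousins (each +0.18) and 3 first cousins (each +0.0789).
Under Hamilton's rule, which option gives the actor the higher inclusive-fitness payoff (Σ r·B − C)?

Option 1: r to a half first cousin = 0.0625.
Option 1: r to a first cousin = 0.125.
Option 1: Σ r·B − C = (4·0.0625·0.244 + 4·0.125·0.149) − 0.51 = -0.3745.
Option 2: r to a half first cousin = 0.0625.
Option 2: r to a first cousin = 0.125.
Option 2: Σ r·B − C = (4·0.0625·0.18 + 3·0.125·0.0789) − 0.32 = -0.2454125.
Option 2 has the higher net inclusive-fitness payoff.

Option 2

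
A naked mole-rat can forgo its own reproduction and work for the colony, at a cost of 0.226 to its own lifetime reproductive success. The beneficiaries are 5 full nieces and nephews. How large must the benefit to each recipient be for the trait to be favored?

0.1808

r to a full niece or nephew = 1/4 (full aunt/uncle↔niece/nephew: two paths of length 3 through the shared grandparent pair: r = 2·(1/2)^3 = 1/4).
Hamilton's rule with n recipients of equal r: n·r·B > C, so B > C/(n·r) = 0.226/(5·0.25) = 0.1808.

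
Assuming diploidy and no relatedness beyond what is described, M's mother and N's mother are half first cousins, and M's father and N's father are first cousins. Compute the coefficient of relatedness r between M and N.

With two independent routes of shared ancestry, r is the sum of the two contributions.
M and N are related in two ways: half second cousins through their mothers (r = 1/64) and second cousins through their fathers (r = 1/32).
r = 1/64 + 1/32 = 3/64 = 0.046875.

0.046875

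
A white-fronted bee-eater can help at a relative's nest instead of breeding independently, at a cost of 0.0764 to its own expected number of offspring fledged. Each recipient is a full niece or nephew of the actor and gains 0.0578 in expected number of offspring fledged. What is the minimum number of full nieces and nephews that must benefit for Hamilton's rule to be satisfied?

r to a full niece or nephew = 1/4 (full aunt/uncle↔niece/nephew: two paths of length 3 through the shared grandparent pair: r = 2·(1/2)^3 = 1/4).
Hamilton's rule: n·r·B > C  ⇒  n > C/(r·B) = 0.0764/(0.25·0.0578) = 5.287.
The smallest integer exceeding 5.287 is 6.

6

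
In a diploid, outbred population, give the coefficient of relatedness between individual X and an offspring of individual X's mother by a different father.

0.25

Each parent–offspring link contributes a factor of 1/2, and independent paths through distinct common ancestors add.
Half-sibs share one parent — one path of length 2: r = (1/2)^2 = 1/4.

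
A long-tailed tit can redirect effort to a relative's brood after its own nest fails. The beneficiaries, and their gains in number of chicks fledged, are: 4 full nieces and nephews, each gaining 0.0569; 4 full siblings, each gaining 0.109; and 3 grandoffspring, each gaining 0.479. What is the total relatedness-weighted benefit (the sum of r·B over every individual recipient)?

r to a full niece or nephew = 1/4 (full aunt/uncle↔niece/nephew: two paths of length 3 through the shared grandparent pair: r = 2·(1/2)^3 = 1/4).
r to a full sibling = 1/2 (full sibs share both parents — two paths of length 2: r = 2·(1/2)^2 = 1/2).
r to a grandoffspring = 0.25 (two parent–offspring links: r = (1/2)^2 = 1/4).
Summing one r·B term per recipient: 4·0.25·0.0569 + 4·0.5·0.109 + 3·0.25·0.479 = 0.63415.

0.63415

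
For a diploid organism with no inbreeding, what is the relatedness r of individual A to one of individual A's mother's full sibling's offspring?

0.125

Each parent–offspring link contributes a factor of 1/2, and independent paths through distinct common ancestors add.
First cousins share one grandparent pair — two paths of length 4: r = 2·(1/2)^4 = 1/8.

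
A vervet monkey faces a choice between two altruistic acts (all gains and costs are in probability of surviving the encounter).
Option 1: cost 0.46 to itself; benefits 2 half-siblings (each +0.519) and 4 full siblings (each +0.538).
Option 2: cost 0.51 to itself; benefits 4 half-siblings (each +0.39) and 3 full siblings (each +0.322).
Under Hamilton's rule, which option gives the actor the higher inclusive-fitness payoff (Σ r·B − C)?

Option 1: r to a half-sibling = 0.25.
Option 1: r to a full sibling = 0.5.
Option 1: Σ r·B − C = (2·0.25·0.519 + 4·0.5·0.538) − 0.46 = 0.8755.
Option 2: r to a half-sibling = 0.25.
Option 2: r to a full sibling = 0.5.
Option 2: Σ r·B − C = (4·0.25·0.39 + 3·0.5·0.322) − 0.51 = 0.363.
Option 1 has the higher net inclusive-fitness payoff.

Option 1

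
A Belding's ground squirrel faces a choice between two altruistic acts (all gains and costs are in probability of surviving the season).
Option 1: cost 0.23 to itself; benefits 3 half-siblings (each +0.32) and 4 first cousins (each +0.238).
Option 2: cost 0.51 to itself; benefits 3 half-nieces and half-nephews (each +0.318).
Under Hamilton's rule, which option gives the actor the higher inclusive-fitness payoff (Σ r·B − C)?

Option 1: r to a half-sibling = 0.25.
Option 1: r to a first cousin = 0.125.
Option 1: Σ r·B − C = (3·0.25·0.32 + 4·0.125·0.238) − 0.23 = 0.129.
Option 2: r to a half-niece or half-nephew = 0.125.
Option 2: Σ r·B − C = (3·0.125·0.318) − 0.51 = -0.39075.
Option 1 has the higher net inclusive-fitness payoff.

Option 1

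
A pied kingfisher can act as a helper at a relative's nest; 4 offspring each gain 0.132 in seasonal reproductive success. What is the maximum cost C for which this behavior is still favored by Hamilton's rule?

r to an offspring = 1/2 (one parent–offspring link: r = (1/2)^1 = 1/2).
Hamilton's rule: n·r·B > C, so the trait is favored while C < n·r·B = 4·0.5·0.132 = 0.264.

0.264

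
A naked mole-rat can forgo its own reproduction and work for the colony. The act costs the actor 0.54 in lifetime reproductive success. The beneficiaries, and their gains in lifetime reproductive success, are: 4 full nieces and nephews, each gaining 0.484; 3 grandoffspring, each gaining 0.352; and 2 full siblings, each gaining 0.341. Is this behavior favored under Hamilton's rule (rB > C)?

Yes

Hamilton's rule: the trait is favored when the sum of r·B over every recipient exceeds the actor's cost C.
r to a full niece or nephew = 0.25 (full aunt/uncle↔niece/nephew: two paths of length 3 through the shared grandparent pair: r = 2·(1/2)^3 = 1/4).
r to a grandoffspring = 0.25 (two parent–offspring links: r = (1/2)^2 = 1/4).
r to a full sibling = 0.5 (full sibs share both parents — two paths of length 2: r = 2·(1/2)^2 = 1/2).
Summing one r·B term per recipient: 4·0.25·0.484 + 3·0.25·0.352 + 2·0.5·0.341 = 1.089.
1.089 > 0.54: the indirect benefit exceeds the cost.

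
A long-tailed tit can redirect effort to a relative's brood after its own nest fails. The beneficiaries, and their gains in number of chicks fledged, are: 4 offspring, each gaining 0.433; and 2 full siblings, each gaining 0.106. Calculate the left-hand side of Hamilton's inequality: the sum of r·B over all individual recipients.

0.972

r to an offspring = 0.5 (one parent–offspring link: r = (1/2)^1 = 1/2).
r to a full sibling = 1/2 (full sibs share both parents — two paths of length 2: r = 2·(1/2)^2 = 1/2).
Summing one r·B term per recipient: 4·0.5·0.433 + 2·0.5·0.106 = 0.972.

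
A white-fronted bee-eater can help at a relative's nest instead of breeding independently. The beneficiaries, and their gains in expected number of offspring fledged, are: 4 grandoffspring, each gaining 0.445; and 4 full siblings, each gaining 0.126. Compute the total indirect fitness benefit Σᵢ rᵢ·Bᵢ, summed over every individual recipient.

0.697

r to a grandoffspring = 1/4 (two parent–offspring links: r = (1/2)^2 = 1/4).
r to a full sibling = 0.5 (full sibs share both parents — two paths of length 2: r = 2·(1/2)^2 = 1/2).
Summing one r·B term per recipient: 4·0.25·0.445 + 4·0.5·0.126 = 0.697.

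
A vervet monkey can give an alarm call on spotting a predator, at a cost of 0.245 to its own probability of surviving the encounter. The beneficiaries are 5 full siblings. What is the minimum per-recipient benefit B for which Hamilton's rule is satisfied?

r to a full sibling = 1/2 (full sibs share both parents — two paths of length 2: r = 2·(1/2)^2 = 1/2).
Hamilton's rule with n recipients of equal r: n·r·B > C, so B > C/(n·r) = 0.245/(5·0.5) = 0.098.

0.098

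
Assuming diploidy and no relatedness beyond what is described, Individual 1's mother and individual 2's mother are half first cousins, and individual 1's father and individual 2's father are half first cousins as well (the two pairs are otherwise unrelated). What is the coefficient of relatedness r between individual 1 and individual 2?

Independent pedigree routes through distinct common ancestors add.
Individual 1 and individual 2 are related in two ways: half second cousins through their mothers (r = 1/64) and half second cousins through their fathers (r = 1/64).
r = 1/64 + 1/64 = 1/32 = 0.03125.

0.03125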